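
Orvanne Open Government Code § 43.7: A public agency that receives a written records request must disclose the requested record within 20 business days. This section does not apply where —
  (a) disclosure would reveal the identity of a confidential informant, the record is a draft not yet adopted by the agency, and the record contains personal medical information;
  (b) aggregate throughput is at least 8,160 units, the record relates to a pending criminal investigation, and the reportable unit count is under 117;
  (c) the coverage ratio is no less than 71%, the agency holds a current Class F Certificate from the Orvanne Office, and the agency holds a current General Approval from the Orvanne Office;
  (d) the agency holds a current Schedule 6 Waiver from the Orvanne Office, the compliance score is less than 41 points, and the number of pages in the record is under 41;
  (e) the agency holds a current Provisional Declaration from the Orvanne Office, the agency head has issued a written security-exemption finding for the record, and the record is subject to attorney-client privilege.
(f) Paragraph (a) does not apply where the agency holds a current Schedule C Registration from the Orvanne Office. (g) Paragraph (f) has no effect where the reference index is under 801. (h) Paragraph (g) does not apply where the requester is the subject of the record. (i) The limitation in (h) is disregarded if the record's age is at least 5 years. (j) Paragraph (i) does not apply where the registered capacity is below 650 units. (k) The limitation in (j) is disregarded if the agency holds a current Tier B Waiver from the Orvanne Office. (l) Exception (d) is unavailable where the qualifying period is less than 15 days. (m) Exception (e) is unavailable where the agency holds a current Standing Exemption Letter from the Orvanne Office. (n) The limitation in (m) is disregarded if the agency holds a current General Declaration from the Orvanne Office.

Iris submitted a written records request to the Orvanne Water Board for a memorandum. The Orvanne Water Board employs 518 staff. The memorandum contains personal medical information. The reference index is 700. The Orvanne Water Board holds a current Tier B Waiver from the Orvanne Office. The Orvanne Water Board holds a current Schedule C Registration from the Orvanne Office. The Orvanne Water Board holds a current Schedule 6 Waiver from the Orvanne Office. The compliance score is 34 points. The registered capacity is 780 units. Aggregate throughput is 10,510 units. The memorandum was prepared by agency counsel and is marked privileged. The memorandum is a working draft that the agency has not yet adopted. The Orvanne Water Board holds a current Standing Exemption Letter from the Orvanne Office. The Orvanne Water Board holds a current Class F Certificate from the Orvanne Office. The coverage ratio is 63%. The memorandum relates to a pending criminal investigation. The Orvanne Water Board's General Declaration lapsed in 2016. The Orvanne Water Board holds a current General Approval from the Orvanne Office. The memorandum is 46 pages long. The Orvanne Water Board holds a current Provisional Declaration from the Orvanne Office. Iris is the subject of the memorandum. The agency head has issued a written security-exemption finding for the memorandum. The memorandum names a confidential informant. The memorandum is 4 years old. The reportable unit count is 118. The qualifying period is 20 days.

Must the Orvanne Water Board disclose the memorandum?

All of (a)'s requirements are met (the memorandum names a confidential informant; the memorandum is an unadopted draft; the memorandum contains personal medical information). However, paragraphs (f)–(k) must be considered: (f) operates against (a): a current Schedule C Registration is held. (g) applies (the reference index is 700, under the 801 limit), but yields to (h): (h) operates against (g): Iris is the subject of the memorandum. (i), which would lift (h), does not operate here — the record's age is 4 years, short of 5 years. Exception (a) does not apply.
Exception (b) requires that the reportable unit count is under 117; but the reportable unit count is 118, not under 117, so (b) is unavailable.
Exception (c) fails — the coverage ratio is 63%, short of 71%.
Exception (d) requires that the number of pages in the record is under 41; but the number of pages in the record is 46, not under 41, so (d) is unavailable.
Exception (e) is satisfied on its face — a current Provisional Declaration is held; a written security-exemption finding has been issued; the memorandum is privileged. But applying paragraphs (m)–(n): (m) operates against (e): a current Standing Exemption Letter is held. (n), which would lift (m), is inapplicable — the General Declaration is not current. So (e) is unavailable.
None of the exceptions is available; § 43.7 applies in full.

Yes — the Orvanne Water Board must disclose the memorandum.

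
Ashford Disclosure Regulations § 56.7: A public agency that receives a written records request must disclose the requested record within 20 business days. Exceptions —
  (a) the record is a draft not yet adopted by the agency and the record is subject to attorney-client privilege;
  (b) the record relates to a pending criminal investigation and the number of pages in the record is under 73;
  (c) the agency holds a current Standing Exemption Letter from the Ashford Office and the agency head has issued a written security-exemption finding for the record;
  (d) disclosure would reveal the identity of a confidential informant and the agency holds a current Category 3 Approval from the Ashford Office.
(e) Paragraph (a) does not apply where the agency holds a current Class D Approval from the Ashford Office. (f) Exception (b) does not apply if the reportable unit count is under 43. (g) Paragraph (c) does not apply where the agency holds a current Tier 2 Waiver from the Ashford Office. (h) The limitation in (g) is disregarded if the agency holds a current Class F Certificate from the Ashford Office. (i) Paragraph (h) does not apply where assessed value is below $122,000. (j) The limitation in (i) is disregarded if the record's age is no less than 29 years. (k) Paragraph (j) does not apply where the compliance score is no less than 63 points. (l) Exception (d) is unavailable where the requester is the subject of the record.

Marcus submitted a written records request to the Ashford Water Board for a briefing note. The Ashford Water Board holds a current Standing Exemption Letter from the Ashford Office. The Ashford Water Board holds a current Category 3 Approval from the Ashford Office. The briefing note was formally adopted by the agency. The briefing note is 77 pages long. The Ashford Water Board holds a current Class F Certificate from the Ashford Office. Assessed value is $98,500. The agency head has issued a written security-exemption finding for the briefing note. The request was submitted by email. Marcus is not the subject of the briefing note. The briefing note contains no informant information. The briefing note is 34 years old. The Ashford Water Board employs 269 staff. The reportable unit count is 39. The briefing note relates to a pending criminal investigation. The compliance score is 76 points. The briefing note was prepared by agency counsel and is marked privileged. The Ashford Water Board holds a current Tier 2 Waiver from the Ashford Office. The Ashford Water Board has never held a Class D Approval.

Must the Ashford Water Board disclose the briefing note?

Exception (a) requires that the record is a draft not yet adopted by the agency; but the briefing note has been formally adopted, so (a) is unavailable.
Exception (b) does not apply: the number of pages in the record is 77, not under 73.
Exception (c)'s conditions are all satisfied: a current Standing Exemption Letter is held; a written security-exemption finding has been issued. However, paragraphs (g)–(k) must be considered: (g) is triggered — a current Tier 2 Waiver is held. (h) would limit (g) — a current Class F Certificate is held — but (i) sets (h) aside: (i) is engaged — assessed value is $98,500, below the $122,000 limit. (j) applies (the record's age is 34 years, meeting the 29 years threshold), but is set aside by (k): (k) is triggered — the compliance score is 76 points, meeting the 63 points threshold. So (c) is unavailable.
Exception (d) does not apply: the briefing note contains no informant information.
Every exception is unavailable, so the rule governs.

Yes — the Ashford Water Board must disclose the briefing note.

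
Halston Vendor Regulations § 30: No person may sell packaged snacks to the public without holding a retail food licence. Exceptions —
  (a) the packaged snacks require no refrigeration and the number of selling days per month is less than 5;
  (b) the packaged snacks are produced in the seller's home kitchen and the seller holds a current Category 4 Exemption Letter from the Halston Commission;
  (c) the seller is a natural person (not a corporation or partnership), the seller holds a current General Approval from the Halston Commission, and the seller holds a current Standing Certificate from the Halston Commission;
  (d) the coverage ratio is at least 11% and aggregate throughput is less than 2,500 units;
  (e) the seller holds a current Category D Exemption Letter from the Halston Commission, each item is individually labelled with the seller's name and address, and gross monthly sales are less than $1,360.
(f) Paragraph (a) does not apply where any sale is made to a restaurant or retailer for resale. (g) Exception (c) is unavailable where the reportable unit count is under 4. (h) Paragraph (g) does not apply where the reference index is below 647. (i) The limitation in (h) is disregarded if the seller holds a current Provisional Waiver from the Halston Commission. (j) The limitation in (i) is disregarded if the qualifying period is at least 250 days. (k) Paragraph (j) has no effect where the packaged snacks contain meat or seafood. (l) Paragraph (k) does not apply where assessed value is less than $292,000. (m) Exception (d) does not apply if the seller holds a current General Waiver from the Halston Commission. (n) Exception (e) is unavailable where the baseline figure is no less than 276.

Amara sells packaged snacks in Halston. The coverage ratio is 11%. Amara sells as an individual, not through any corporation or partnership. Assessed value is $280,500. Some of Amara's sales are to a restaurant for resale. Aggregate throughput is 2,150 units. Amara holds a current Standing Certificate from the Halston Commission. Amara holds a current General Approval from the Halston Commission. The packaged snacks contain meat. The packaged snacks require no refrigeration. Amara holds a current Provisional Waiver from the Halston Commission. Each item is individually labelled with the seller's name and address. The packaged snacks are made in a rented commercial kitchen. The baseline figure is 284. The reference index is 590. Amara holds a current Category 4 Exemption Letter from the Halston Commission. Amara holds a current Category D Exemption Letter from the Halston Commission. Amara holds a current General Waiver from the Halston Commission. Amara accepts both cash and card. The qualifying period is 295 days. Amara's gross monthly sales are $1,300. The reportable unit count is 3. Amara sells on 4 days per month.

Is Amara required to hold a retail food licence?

No — exception (c) applies; Amara is not required to hold a retail food licence.

Exception (a) is satisfied on its face — the packaged snacks are shelf-stable; the number of selling days per month is 4, less than the 5 limit. But: (f) operates against (a): some sales are to a restaurant for resale. (a) is therefore removed.
Exception (b) does not apply: the packaged snacks are made in a commercial kitchen, not a home kitchen.
Exception (c)'s conditions are all satisfied: the seller is a natural person; a current General Approval is held; a current Standing Certificate is held. Applying paragraphs (g)–(l): (g) would limit (c) — the reportable unit count is 3, under the 4 limit — but (h) sets (g) aside: (h) operates — the reference index is 590, below the 647 limit. (i) applies (a current Provisional Waiver is held), but is overridden by (j): (j) applies — the qualifying period is 295 days, meeting the 250 days threshold. (k) applies (the packaged snacks contain meat), but yields to (l): (l) is engaged — assessed value is $280,500, less than the $292,000 limit. Exception (c) stands.
Exception (d): the coverage ratio is 11%, meeting the 11% threshold; aggregate throughput is 2,150 units, less than the 2,500 units limit — every condition holds. But: (m) operates against (d): a current General Waiver is held. Exception (d) does not apply.
All of (e)'s requirements are met (a current Category D Exemption Letter is held; items are individually labelled; gross monthly sales are $1,300, less than the $1,360 limit). However, paragraph (n) must be considered: (n) operates against (e): the baseline figure is 284, meeting the 276 threshold. So (e) is unavailable.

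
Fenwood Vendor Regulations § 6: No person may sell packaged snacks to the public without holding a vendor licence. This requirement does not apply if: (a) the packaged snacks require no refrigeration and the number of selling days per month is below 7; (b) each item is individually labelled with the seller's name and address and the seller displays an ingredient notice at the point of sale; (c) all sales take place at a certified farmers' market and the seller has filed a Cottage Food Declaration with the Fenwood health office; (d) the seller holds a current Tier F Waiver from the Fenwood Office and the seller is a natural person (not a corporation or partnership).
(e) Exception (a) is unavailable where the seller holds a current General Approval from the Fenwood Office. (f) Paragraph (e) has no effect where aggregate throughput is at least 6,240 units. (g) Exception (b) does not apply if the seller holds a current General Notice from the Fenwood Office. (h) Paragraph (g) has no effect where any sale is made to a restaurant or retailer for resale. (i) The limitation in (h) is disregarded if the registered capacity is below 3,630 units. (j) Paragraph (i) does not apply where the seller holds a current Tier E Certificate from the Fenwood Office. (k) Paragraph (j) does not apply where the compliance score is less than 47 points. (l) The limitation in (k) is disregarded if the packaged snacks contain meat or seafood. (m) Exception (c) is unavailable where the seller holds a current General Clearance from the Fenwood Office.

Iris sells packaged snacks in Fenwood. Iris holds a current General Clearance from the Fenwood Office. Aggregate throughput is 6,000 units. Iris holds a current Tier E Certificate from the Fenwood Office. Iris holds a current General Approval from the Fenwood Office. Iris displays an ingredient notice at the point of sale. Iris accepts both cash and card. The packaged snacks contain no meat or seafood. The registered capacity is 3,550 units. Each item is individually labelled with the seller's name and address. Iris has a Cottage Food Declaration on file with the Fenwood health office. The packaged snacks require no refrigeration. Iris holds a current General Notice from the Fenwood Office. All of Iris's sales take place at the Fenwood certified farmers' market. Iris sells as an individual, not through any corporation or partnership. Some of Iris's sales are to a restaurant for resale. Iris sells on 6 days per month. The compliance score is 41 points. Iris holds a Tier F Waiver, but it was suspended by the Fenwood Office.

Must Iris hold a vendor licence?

Exception (a): the packaged snacks are shelf-stable; the number of selling days per month is 6, below the 7 limit — every condition holds. But: (e) operates against (a): a current General Approval is held. (f), which would lift (e), is inapplicable — aggregate throughput is 6,000 units, short of 6,240 units. So (a) is unavailable.
All of (b)'s requirements are met (items are individually labelled; an ingredient notice is displayed). However, paragraphs (g)–(l) must be considered: (g) operates against (b): a current General Notice is held. (h) would limit (g) — some sales are to a restaurant for resale — but (i) sets (h) aside: (i) operates against (h): the registered capacity is 3,550 units, below the 3,630 units limit. (j) would limit (i) — a current Tier E Certificate is held — but (k) sets (j) aside: (k) applies — the compliance score is 41 points, less than the 47 points limit. (l), which would lift (k), is not engaged — the packaged snacks contain no meat or seafood. (b) is therefore removed.
All of (c)'s requirements are met (all sales are at a certified farmers' market; a Cottage Food Declaration is on file). However, paragraph (m) must be considered: (m) applies — a current General Clearance is held. Exception (c) does not apply.
Exception (d) does not apply: the Tier F Waiver is not current.
None of the exceptions is available; § 6 applies in full.

Yes — Iris must hold a vendor licence.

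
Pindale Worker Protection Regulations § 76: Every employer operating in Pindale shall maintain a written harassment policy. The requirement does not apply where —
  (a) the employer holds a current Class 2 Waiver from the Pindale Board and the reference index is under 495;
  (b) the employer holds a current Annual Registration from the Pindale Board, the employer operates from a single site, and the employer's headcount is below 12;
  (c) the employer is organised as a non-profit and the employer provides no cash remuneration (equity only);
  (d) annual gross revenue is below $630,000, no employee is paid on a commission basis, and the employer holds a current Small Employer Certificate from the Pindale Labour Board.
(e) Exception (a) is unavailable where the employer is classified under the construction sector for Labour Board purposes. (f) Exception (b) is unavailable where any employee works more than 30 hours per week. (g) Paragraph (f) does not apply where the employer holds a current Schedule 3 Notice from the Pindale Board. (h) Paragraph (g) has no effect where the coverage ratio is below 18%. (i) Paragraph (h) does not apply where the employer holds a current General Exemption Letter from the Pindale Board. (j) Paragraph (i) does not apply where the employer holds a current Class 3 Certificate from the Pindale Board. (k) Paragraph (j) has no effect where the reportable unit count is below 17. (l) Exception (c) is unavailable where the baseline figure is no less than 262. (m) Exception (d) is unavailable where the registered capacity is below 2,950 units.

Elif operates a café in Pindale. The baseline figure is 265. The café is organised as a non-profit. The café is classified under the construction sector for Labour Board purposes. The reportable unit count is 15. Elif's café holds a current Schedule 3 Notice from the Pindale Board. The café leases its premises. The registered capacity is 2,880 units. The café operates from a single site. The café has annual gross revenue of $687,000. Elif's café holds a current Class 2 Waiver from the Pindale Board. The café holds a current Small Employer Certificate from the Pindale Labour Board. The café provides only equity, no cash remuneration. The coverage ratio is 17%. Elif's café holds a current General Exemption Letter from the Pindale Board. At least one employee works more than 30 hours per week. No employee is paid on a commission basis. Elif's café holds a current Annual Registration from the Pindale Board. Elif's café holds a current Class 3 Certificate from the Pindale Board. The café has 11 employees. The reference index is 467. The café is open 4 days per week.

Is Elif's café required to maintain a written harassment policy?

Exception (a)'s conditions are all satisfied: a current Class 2 Waiver is held; the reference index is 467, under the 495 limit. But: (e) is triggered — the café is classified under the construction sector. Exception (a) does not apply.
Exception (b)'s conditions are all satisfied: a current Annual Registration is held; the employer operates from a single site; the employer's headcount is 11, below the 12 limit. Under paragraphs (f)–(k): (f) applies (at least one employee exceeds 30 hours/week), but is set aside by (g): (g) operates against (f): a current Schedule 3 Notice is held. (h) would limit (g) — the coverage ratio is 17%, below the 18% limit — but (i) sets (h) aside: (i) applies — a current General Exemption Letter is held. (j) would limit (i) — a current Class 3 Certificate is held — but (k) sets (j) aside: (k) operates against (j): the reportable unit count is 15, below the 17 limit. Exception (b) stands.
All of (c)'s requirements are met (the employer is a non-profit; remuneration is equity-only). But: (l) operates against (c): the baseline figure is 265, meeting the 262 threshold. So (c) is unavailable.
Exception (d) does not apply: annual gross revenue is $687,000, not below $630,000.

No — exception (b) applies; Elif's café is not required to maintain a written harassment policy.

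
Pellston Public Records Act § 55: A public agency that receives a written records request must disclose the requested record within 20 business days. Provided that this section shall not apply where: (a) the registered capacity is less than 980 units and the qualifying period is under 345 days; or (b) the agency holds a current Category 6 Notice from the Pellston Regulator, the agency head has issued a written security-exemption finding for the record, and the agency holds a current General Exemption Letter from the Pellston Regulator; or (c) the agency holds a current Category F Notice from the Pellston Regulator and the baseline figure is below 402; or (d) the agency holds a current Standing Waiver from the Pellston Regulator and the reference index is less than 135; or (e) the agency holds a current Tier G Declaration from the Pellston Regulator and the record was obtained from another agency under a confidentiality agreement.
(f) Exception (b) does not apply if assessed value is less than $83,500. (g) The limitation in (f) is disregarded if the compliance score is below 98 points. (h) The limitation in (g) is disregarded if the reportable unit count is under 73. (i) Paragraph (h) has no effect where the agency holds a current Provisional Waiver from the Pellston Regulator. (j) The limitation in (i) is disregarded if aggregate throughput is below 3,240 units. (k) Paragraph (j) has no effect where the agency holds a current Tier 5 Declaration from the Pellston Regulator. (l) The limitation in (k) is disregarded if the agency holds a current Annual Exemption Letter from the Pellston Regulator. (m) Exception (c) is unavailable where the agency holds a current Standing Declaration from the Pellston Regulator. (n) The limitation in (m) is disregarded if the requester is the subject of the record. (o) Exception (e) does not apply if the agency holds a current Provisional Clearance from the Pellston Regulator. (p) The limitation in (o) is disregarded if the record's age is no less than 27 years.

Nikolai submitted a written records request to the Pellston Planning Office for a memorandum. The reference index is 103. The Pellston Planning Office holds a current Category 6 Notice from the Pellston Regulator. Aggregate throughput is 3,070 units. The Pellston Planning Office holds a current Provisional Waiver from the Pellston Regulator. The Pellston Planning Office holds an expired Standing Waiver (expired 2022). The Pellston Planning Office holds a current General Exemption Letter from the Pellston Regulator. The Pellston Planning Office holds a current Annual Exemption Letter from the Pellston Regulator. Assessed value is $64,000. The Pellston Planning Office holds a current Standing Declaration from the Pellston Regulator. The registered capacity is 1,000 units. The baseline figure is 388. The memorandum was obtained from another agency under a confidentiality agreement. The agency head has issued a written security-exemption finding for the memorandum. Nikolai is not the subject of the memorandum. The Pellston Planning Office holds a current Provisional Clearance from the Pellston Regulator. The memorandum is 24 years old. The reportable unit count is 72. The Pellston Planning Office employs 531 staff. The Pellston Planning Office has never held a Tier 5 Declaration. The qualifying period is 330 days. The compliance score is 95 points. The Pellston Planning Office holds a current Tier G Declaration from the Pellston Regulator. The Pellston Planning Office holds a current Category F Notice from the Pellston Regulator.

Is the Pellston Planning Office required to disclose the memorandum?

Yes — the Pellston Planning Office must disclose the memorandum.

Exception (a) fails — the registered capacity is 1,000 units, not less than 980 units.
Exception (b)'s conditions are all satisfied: a current Category 6 Notice is held; a written security-exemption finding has been issued; a current General Exemption Letter is held. Turning to paragraphs (f)–(l): (f) applies — assessed value is $64,000, less than the $83,500 limit. (g) applies (the compliance score is 95 points, below the 98 points limit), but is itself disapplied by (h): (h) is triggered — the reportable unit count is 72, under the 73 limit. (i) would limit (h) — a current Provisional Waiver is held — but (j) sets (i) aside: (j) is triggered — aggregate throughput is 3,070 units, below the 3,240 units limit. (k) is inapplicable (no current Tier 5 Declaration is held), so (j) stands. So (b) is unavailable.
All of (c)'s requirements are met (a current Category F Notice is held; the baseline figure is 388, below the 402 limit). However, paragraphs (m)–(n) must be considered: (m) operates against (c): a current Standing Declaration is held. (n), which would lift (m), does not operate here — Nikolai is not the subject of the memorandum. (c) is therefore removed.
Exception (d) fails — no current Standing Waiver is held.
Exception (e): a current Tier G Declaration is held; the memorandum was obtained under a confidentiality agreement — every condition holds. Turning to paragraphs (o)–(p): (o) operates against (e): a current Provisional Clearance is held. (p) is inapplicable (the record's age is 24 years, short of 27 years), so (o) stands. So (e) is unavailable.
No exception is made out. the Pellston Planning Office falls within the general rule.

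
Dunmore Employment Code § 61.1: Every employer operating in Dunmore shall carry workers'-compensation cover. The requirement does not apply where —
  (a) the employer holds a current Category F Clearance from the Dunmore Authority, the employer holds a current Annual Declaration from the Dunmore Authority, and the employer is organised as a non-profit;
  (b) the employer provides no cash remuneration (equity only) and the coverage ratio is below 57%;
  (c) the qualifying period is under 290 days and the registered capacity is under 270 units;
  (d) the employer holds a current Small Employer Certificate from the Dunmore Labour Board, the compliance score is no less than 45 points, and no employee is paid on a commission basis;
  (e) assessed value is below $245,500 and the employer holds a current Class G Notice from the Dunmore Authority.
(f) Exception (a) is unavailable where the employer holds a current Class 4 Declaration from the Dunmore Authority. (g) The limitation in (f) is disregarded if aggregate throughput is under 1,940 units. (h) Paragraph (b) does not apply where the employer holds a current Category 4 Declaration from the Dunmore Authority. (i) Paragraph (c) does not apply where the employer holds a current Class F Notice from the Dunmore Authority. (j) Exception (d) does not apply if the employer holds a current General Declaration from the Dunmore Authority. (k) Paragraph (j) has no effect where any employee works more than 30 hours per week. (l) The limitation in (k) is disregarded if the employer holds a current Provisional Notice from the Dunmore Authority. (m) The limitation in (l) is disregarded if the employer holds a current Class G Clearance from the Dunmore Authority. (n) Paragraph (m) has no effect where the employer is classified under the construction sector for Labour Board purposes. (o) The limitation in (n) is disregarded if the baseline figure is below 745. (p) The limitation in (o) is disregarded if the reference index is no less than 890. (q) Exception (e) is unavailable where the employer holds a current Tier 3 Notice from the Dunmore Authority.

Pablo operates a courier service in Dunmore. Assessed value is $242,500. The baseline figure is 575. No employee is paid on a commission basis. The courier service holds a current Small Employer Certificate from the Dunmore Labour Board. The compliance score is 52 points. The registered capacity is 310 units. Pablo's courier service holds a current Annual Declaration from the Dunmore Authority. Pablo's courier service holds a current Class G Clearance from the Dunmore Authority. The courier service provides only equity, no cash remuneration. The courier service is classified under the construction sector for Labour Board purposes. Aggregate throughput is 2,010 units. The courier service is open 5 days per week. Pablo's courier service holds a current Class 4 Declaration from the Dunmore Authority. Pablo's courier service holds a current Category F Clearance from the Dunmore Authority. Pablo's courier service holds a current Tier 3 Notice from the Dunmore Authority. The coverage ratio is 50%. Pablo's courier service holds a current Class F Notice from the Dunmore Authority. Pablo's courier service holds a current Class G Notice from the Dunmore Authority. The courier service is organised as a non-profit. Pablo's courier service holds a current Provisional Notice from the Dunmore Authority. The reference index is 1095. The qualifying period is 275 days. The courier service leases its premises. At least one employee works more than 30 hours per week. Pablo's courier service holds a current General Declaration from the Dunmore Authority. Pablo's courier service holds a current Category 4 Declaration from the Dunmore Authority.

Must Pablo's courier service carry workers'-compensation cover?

Exception (a): a current Category F Clearance is held; a current Annual Declaration is held; the employer is a non-profit — every condition holds. But applying paragraphs (f)–(g): (f) is engaged — a current Class 4 Declaration is held. (g) is not triggered (aggregate throughput is 2,010 units, not under 1,940 units), so (f) stands. Exception (a) does not apply.
Exception (b) is satisfied on its face — remuneration is equity-only; the coverage ratio is 50%, below the 57% limit. But: (h) operates against (b): a current Category 4 Declaration is held. Exception (b) does not apply.
Exception (c) requires that the registered capacity is under 270 units; but the registered capacity is 310 units, not under 270 units, so (c) is unavailable.
Exception (d) is satisfied on its face — a current Small Employer Certificate is held; the compliance score is 52 points, meeting the 45 points threshold; no employee is paid on commission. However, paragraphs (j)–(p) must be considered: (j) is triggered — a current General Declaration is held. (k) would limit (j) — at least one employee exceeds 30 hours/week — but (l) sets (k) aside: (l) operates against (k): a current Provisional Notice is held. (m) would limit (l) — a current Class G Clearance is held — but (n) sets (m) aside: (n) operates against (m): the courier service is classified under the construction sector. (o) would limit (n) — the baseline figure is 575, below the 745 limit — but (p) sets (o) aside: (p) operates against (o): the reference index is 1,095, meeting the 890 threshold. (d) is therefore removed.
Exception (e)'s conditions are all satisfied: assessed value is $242,500, below the $245,500 limit; a current Class G Notice is held. But: (q) applies — a current Tier 3 Notice is held. Exception (e) does not apply.
No exception is made out. Pablo's courier service falls within the general rule.

Yes — Pablo's courier service must carry workers'-compensation cover.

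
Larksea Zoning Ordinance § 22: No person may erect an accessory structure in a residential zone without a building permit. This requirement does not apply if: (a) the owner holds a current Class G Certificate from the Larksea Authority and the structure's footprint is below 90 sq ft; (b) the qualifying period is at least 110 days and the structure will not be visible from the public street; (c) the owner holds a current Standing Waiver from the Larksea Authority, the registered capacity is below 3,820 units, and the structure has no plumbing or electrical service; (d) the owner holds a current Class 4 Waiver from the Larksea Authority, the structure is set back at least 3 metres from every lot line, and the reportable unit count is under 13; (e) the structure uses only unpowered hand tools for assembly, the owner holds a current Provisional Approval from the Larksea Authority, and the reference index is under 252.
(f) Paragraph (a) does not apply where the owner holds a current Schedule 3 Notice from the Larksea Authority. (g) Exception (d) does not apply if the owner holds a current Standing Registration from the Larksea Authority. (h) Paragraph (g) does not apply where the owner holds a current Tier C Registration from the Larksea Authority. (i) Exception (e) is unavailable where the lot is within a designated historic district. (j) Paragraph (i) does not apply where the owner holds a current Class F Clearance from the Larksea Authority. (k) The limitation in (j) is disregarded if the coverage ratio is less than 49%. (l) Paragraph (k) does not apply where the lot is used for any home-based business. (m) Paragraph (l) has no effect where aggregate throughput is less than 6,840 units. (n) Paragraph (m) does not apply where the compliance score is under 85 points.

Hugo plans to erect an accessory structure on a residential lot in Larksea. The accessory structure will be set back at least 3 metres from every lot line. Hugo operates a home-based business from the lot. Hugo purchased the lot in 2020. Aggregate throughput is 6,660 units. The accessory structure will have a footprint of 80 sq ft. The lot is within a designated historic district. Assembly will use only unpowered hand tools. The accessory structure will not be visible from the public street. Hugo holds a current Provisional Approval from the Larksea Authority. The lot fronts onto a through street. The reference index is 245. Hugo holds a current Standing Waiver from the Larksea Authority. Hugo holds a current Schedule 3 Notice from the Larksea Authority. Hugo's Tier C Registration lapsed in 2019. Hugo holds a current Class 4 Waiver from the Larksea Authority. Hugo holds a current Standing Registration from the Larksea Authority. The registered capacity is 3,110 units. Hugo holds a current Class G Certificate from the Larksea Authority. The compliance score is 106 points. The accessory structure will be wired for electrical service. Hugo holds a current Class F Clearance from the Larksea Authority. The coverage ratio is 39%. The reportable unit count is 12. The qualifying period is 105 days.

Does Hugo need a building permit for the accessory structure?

Yes — Hugo must obtain a building permit.

Exception (a): a current Class G Certificate is held; the structure's footprint is 80 sq ft, below the 90 sq ft limit — every condition holds. But applying paragraph (f): (f) operates — a current Schedule 3 Notice is held. (a) is therefore removed.
Exception (b) requires that the qualifying period is at least 110 days; but the qualifying period is 105 days, short of 110 days, so (b) is unavailable.
Exception (c) requires that the structure has no plumbing or electrical service; but electrical service is planned, so (c) is unavailable.
Exception (d)'s conditions are all satisfied: a current Class 4 Waiver is held; the setback is at least 3 m on every side; the reportable unit count is 12, under the 13 limit. But: (g) operates against (d): a current Standing Registration is held. (h) is inapplicable (no current Tier C Registration is held), so (g) stands. (d) is therefore removed.
Exception (e): assembly uses only hand tools; a current Provisional Approval is held; the reference index is 245, under the 252 limit — every condition holds. However, paragraphs (i)–(n) must be considered: (i) operates against (e): the lot is in a historic district. (j) is engaged (a current Class F Clearance is held), but is set aside by (k): (k) is triggered — the coverage ratio is 39%, less than the 49% limit. (l) is triggered (a home-based business operates on the lot), but is itself disapplied by (m): (m) is engaged — aggregate throughput is 6,660 units, less than the 6,840 units limit. (n) is inapplicable (the compliance score is 106 points, not under 85 points), so (m) stands. So (e) is unavailable.
No exception applies. The general rule governs.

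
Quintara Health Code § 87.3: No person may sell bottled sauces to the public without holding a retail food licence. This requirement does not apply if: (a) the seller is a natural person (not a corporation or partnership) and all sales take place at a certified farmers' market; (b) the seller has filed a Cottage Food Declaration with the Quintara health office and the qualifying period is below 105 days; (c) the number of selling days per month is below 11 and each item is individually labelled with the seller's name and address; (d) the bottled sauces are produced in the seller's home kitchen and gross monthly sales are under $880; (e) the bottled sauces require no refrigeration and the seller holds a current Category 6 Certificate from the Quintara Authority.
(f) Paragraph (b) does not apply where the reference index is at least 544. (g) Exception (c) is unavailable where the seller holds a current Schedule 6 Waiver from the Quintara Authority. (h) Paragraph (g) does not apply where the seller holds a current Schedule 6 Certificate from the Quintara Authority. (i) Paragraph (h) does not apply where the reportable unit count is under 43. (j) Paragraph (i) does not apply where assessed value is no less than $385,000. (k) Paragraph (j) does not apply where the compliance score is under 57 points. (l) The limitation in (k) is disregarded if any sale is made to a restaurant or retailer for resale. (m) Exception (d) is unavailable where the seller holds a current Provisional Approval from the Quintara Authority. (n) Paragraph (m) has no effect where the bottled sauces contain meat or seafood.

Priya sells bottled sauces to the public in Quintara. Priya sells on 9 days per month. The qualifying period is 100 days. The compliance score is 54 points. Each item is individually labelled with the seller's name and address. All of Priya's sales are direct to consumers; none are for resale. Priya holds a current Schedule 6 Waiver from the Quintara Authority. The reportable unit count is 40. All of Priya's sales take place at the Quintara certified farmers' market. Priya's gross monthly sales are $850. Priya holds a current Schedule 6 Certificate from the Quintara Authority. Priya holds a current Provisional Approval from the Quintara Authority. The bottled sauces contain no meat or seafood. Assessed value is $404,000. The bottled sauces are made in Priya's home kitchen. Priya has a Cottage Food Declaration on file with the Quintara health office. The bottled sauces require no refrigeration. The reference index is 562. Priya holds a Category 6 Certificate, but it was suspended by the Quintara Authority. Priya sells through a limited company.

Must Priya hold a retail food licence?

Yes — Priya must hold a retail food licence.

Exception (a) fails — the seller operates through a limited company.
Exception (b): a Cottage Food Declaration is on file; the qualifying period is 100 days, below the 105 days limit — every condition holds. Turning to paragraph (f): (f) operates against (b): the reference index is 562, meeting the 544 threshold. (b) is therefore removed.
All of (c)'s requirements are met (the number of selling days per month is 9, below the 11 limit; items are individually labelled). But: (g) applies — a current Schedule 6 Waiver is held. (h) would limit (g) — a current Schedule 6 Certificate is held — but (i) sets (h) aside: (i) is engaged — the reportable unit count is 40, under the 43 limit. (j) would limit (i) — assessed value is $404,000, meeting the $385,000 threshold — but (k) sets (j) aside: (k) is triggered — the compliance score is 54 points, under the 57 points limit. (l) is inapplicable (no sales are for resale), so (k) stands. So (c) is unavailable.
Exception (d) is satisfied on its face — the bottled sauces are home-kitchen produced; gross monthly sales are $850, under the $880 limit. However, paragraphs (m)–(n) must be considered: (m) is triggered — a current Provisional Approval is held. (n) is not engaged (the bottled sauces contain no meat or seafood), so (m) stands. Exception (d) does not apply.
Exception (e) requires that the seller holds a current Category 6 Certificate from the Quintara Authority; but no current Category 6 Certificate is held, so (e) is unavailable.
Every exception is unavailable, so the rule governs.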